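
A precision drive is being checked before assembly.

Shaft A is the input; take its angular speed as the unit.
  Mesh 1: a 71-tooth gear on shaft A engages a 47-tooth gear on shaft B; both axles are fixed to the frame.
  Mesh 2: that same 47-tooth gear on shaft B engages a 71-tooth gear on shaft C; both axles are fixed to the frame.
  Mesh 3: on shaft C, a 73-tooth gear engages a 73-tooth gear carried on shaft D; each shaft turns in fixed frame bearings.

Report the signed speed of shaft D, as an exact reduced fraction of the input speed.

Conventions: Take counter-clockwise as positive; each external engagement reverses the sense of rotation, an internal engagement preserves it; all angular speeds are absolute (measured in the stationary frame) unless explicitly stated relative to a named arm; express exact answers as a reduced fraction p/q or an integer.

3-mesh fixed-axis compound train (all bearings frame-fixed)
mesh 1 [71T→47T]: |ω|/ω_in = 1×71/47 = 71/47, sense flips to −
mesh 2 [47T→71T]: |ω|/ω_in = (71/47)×47/71 = 1, sense flips to +
mesh 3 [73T→73T]: |ω|/ω_in = 1×73/73 = 1, sense flips to −
signed output speed (× input speed) = -1

-1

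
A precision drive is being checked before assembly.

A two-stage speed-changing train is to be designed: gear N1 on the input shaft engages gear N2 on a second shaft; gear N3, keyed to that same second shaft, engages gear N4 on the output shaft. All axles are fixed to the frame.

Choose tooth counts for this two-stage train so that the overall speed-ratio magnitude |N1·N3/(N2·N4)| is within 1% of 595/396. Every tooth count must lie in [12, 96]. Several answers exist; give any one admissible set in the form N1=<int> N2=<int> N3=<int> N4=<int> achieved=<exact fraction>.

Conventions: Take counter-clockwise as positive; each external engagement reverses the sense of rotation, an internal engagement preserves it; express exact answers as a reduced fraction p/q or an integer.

topology: fixed-axis compound train — 2 stages, target 595/396
target = 595/396 in lowest terms: an exact hit needs N1·N3 = k·595 and N2·N4 = k·396 for one integer k, every count in [12, 96]; additionally prefer no 1:1 stage (N1 ≠ N2, N3 ≠ N4)
k = 1: N1·N3 = 595 = 17·35, N2·N4 = 396 = 12·33
achieved = 17·35/(12·33) = 595/396; |achieved − target| = 0 ≤ 119/7920 ✓

N1=17 N2=12 N3=35 N4=33 achieved=595/396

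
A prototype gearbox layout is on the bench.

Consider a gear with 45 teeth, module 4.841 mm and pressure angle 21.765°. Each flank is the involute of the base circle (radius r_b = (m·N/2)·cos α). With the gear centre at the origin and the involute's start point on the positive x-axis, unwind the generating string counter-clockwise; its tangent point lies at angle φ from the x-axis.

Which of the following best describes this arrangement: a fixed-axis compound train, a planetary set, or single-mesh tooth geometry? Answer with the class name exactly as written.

single-mesh involute tooth geometry (45T wheel at module 4.841)
classification: single-mesh tooth geometry

single-mesh tooth geometry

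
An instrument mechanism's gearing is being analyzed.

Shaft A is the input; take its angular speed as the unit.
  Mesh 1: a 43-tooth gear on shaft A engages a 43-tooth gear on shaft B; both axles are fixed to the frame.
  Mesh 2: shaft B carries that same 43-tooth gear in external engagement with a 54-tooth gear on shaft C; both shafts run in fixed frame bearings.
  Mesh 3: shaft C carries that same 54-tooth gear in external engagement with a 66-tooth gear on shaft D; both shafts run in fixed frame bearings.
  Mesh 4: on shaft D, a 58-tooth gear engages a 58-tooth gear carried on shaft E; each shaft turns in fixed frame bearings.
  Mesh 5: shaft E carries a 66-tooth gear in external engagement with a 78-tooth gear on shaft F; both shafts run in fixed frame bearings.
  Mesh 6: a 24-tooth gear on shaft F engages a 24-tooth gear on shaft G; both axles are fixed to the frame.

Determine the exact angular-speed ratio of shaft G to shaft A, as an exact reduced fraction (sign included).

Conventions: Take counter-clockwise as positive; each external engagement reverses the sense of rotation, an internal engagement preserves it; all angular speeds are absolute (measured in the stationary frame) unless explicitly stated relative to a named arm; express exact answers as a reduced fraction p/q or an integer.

43/78

class = fixed-axis compound train [6 meshes; 6 ratios multiply, 6 sense flips]
mesh 1 [43T→43T]: running ratio 1, sense −
mesh 2 [43T→54T]: running ratio 43/54, sense +
mesh 3 [54T→66T]: running ratio 43/66, sense −
mesh 4 [58T→58T]: running ratio 43/66, sense +
mesh 5 [66T→78T]: running ratio 43/78, sense −
mesh 6 [24T→24T]: running ratio 43/78, sense +
ω_out/ω_in = 43/78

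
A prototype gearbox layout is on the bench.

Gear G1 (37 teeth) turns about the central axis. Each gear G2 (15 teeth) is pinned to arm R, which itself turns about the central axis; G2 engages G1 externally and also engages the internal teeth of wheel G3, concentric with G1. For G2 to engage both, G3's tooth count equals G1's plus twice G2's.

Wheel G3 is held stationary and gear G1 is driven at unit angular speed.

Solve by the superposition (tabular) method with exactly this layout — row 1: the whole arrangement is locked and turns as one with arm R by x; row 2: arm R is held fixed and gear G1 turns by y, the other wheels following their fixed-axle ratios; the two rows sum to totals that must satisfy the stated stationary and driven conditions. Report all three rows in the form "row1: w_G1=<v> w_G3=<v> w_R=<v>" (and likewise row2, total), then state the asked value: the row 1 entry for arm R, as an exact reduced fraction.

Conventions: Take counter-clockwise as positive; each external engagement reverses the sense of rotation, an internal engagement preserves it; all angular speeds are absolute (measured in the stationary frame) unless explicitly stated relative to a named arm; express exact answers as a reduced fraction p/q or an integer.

recognized (axles ride arm R): planetary set, 37/15/67 teeth
superposition row 1 [locked train]: every member turns x
row 2 (arm held, sun turns y): ω_ring = −(37/67)·y, ω_arm = 0
boundary: total ω_ring = x − (37/67)·y = 0 and total ω_sun = x + y = 1  ⇒  y = 67/104, x = 37/104
row 2 ring = −(37/67)·67/104 = -37/104
totals (row 1 + row 2): sun 37/104 + 67/104 = 1, ring 37/104 + (-37/104) = 0, arm 37/104 + 0 = 37/104
asked cell (row1, arm) = 37/104

row1: w_G1=37/104 w_G3=37/104 w_R=37/104
row2: w_G1=67/104 w_G3=-37/104 w_R=0
total: w_G1=1 w_G3=0 w_R=37/104
asked value: 37/104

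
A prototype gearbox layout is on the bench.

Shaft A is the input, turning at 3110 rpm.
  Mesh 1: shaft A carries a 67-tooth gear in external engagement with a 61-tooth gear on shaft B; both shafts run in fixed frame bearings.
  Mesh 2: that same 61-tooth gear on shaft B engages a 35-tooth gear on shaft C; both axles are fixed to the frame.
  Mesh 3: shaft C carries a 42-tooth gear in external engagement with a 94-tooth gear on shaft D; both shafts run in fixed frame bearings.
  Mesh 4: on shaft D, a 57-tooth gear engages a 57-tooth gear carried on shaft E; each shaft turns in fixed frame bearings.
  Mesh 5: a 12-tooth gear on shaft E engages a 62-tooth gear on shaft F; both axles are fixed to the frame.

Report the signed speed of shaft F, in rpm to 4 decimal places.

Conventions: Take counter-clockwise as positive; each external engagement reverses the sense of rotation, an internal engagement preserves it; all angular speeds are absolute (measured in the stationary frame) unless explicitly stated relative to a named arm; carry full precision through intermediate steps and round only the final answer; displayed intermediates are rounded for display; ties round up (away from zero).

-514.8469 rpm

recognized (6 fixed axles, 5 meshes): fixed-axis compound train
mesh 1 [67T→61T]: ω = 3110.0000×67/61 = 3415.9016 rpm, sense flips to −
mesh 2 [61T→35T]: ω = 3415.9016×61/35 = 5953.4286 rpm, sense flips to +
mesh 3 [42T→94T]: ω = 5953.4286×42/94 = 2660.0426 rpm, sense flips to −
mesh 4 [57T→57T]: ω = 2660.0426×57/57 = 2660.0426 rpm, sense flips to +
mesh 5 [12T→62T]: ω = 2660.0426×12/62 = 514.8469 rpm, sense flips to −
signed output speed = -514.8469 rpm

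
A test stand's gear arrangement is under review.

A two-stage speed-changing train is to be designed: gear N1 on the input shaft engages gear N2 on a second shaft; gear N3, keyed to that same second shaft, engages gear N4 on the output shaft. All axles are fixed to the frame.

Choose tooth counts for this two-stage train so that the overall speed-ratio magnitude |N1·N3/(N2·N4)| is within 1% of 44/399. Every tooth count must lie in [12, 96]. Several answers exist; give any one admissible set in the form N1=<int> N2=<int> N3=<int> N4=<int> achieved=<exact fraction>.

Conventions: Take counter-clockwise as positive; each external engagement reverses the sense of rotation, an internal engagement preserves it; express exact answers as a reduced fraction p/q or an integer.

class = fixed-axis compound train [2-stage, 44/399 wanted]
target = 44/399 in lowest terms: an exact hit needs N1·N3 = k·44 and N2·N4 = k·399 for one integer k, every count in [12, 96]; additionally prefer no 1:1 stage (N1 ≠ N2, N3 ≠ N4)
k = 1…5: no 1:1-free in-range split of k·44 and k·399 into factor pairs; take k = 6
k = 6: N1·N3 = 264 = 12·22, N2·N4 = 2394 = 38·63
achieved = 12·22/(38·63) = 44/399; |achieved − target| = 0 ≤ 11/9975 ✓

N1=12 N2=38 N3=22 N4=63 achieved=44/399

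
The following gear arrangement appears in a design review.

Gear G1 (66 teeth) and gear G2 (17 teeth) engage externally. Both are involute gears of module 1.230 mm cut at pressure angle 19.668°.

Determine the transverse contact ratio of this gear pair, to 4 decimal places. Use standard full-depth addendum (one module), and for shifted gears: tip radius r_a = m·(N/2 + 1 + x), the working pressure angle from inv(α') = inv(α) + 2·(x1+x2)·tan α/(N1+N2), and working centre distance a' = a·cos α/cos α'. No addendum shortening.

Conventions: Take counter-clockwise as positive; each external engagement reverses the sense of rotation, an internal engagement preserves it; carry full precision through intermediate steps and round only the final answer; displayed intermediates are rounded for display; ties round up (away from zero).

recognized (one external pair, fixed centres): single-mesh tooth geometry, m = 1.230, N1 = 66, N2 = 17
base radii: r_b1 = 38.221925, r_b2 = 9.845041
tip radii: r_a1 = 41.820000, r_a2 = 11.685000
no profile shift: α' = α, a' = a
action lengths: √(r_a1²−r_b1²) = 16.970469, √(r_a2²−r_b2²) = 6.293996
base pitch p_b = π·m·cos α = 3.638719
CR = (16.970469 + 6.293996 − 51.045000·sin 19.66800°)/3.638719 = 1.672094
contact ratio ≈ 1.6721

1.6721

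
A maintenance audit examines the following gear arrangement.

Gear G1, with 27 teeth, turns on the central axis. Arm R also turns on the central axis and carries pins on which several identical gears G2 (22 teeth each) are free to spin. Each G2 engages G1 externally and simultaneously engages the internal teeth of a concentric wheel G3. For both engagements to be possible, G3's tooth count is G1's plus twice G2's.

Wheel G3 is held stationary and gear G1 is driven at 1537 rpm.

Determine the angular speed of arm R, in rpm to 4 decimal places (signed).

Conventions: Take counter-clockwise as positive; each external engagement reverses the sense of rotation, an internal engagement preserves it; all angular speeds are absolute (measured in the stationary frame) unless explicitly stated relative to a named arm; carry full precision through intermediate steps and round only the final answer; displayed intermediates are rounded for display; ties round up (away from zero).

class = planetary set [G3 = 27+2·22 = 71; Willis about the carrier]
normalise by the input: solve with ω_sun = 1, then scale by 1537 rpm
ring teeth: 27 + 2·22 = 71
27(ω_sun−ω_arm) = −71(ω_ring−ω_arm),  ω_ring = 0, ω_sun = 1
27(1−ω_arm) = −71(0−ω_arm)  ⇒  98·ω_arm = 27  ⇒  ω_arm = 27/98
scale: ω_arm = 27/98 × 1537 rpm = +423.4592 rpm

+423.4592 rpm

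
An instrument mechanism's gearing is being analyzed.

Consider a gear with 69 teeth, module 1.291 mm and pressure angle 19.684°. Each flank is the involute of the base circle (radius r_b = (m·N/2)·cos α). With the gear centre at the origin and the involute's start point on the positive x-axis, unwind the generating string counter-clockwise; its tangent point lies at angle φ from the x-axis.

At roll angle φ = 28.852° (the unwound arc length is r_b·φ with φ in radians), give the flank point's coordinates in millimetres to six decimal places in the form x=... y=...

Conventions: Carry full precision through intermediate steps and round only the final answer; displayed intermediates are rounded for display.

recognized (one wheel, involute flank): single-mesh tooth geometry, m = 1.291, N = 69
pitch radius r_p = m·N/2 = 1.291·69/2 = 44.539500
base radius r_b = r_p·cos α = 44.539500·cos 19.684° = 41.936818
roll angle φ = 28.852° = 0.50356240 rad
x = r_b·(cos φ + φ·sin φ) = 46.921534
y = r_b·(sin φ − φ·cos φ) = 1.740128

x=46.921534 y=1.740128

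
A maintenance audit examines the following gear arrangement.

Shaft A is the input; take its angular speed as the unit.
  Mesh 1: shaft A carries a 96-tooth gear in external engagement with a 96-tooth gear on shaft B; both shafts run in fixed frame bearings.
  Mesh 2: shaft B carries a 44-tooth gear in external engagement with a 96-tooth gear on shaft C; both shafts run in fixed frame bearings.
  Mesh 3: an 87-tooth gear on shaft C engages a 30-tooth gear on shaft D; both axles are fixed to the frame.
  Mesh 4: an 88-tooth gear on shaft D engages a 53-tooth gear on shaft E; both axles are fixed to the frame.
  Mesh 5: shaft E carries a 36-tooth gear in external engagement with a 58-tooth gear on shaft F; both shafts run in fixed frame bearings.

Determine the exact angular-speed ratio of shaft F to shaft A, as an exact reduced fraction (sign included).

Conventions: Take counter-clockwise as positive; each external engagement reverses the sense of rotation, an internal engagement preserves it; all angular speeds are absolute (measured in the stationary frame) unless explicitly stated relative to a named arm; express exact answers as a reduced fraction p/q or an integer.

class = fixed-axis compound train [5 meshes; 5 ratios multiply, 5 sense flips]
mesh 1 [96T→96T]: running ratio 1, sense −
mesh 2 [44T→96T]: running ratio 11/24, sense +
mesh 3 [87T→30T]: running ratio 319/240, sense −
mesh 4 [88T→53T]: running ratio 3509/1590, sense +
mesh 5 [36T→58T]: running ratio 363/265, sense −
ω_out/ω_in = -363/265

-363/265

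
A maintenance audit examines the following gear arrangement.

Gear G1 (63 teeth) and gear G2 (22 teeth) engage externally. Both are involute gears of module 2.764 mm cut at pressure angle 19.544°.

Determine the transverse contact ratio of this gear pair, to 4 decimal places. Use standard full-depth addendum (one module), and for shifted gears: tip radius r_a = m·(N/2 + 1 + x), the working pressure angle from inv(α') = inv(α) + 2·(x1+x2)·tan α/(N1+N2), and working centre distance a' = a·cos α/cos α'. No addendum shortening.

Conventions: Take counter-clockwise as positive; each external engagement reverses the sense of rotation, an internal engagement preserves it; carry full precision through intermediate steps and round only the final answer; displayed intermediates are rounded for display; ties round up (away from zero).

topology: single-mesh involute geometry — m = 2.764, 63T/22T pair
base radii: r_b1 = 82.049681, r_b2 = 28.652270
tip radii: r_a1 = 89.830000, r_a2 = 33.168000
no profile shift: α' = α, a' = a
action lengths: √(r_a1²−r_b1²) = 36.568822, √(r_a2²−r_b2²) = 16.708192
base pitch p_b = π·m·cos α = 8.183069
CR = (36.568822 + 16.708192 − 117.470000·sin 19.54400°)/8.183069 = 1.708369
contact ratio ≈ 1.7084

1.7084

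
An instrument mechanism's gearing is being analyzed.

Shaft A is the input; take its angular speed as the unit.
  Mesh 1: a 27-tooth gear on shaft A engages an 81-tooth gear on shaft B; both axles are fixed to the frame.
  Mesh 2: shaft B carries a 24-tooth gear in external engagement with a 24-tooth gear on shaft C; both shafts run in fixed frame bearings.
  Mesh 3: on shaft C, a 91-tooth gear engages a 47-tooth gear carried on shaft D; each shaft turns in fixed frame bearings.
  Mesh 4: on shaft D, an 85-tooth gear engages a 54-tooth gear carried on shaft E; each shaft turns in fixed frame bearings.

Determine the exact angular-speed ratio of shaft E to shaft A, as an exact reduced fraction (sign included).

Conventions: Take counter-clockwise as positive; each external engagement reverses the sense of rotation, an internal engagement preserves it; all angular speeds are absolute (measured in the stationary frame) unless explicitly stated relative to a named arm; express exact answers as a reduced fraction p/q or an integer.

class = fixed-axis compound train [4 meshes; 4 ratios multiply, 4 sense flips]
mesh 1 [27T→81T]: running ratio 1/3, sense −
mesh 2 [24T→24T]: running ratio 1/3, sense +
mesh 3 [91T→47T]: running ratio 91/141, sense −
mesh 4 [85T→54T]: running ratio 7735/7614, sense +
ω_out/ω_in = 7735/7614

7735/7614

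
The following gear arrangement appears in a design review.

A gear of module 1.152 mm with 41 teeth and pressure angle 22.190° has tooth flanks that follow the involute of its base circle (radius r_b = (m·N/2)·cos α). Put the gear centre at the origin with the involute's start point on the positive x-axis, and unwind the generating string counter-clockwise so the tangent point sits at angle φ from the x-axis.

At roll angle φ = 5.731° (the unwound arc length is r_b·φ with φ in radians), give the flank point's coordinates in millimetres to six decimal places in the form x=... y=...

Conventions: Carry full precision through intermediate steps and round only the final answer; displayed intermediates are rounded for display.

recognized (one wheel, involute flank): single-mesh tooth geometry, m = 1.152, N = 41
pitch radius r_p = m·N/2 = 1.152·41/2 = 23.616000
base radius r_b = r_p·cos α = 23.616000·cos 22.190° = 21.866917
roll angle φ = 5.731° = 0.10002482 rad
x = r_b·(cos φ + φ·sin φ) = 21.976032
y = r_b·(sin φ − φ·cos φ) = 0.007287

x=21.976032 y=0.007287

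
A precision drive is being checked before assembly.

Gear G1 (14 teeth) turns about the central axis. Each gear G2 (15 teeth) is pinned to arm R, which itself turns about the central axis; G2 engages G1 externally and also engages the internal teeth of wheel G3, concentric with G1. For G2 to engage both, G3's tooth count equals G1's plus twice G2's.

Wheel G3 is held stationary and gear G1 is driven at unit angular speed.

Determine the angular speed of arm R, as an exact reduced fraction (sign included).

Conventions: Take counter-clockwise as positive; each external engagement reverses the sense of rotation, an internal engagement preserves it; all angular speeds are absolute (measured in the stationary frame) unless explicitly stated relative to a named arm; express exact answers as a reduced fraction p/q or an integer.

7/29

topology: planetary set — G1 14T / G2 15T / G3 44T, arm = carrier (Willis)
ring teeth: 14 + 2·15 = 44
14(ω_sun−ω_arm) = −44(ω_ring−ω_arm),  ω_ring = 0, ω_sun = 1
14(1−ω_arm) = −44(0−ω_arm)  ⇒  58·ω_arm = 14  ⇒  ω_arm = 7/29
exact speed ratio = 7/29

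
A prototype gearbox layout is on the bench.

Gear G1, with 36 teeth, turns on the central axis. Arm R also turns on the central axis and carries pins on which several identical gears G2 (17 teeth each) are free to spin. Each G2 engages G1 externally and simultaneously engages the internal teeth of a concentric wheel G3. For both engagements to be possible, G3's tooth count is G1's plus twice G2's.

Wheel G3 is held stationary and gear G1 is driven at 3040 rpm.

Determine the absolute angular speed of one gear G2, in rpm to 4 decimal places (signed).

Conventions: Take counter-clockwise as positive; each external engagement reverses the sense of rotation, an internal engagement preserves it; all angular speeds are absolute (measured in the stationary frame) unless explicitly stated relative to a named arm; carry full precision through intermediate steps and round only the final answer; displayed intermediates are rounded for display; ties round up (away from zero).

-3218.8235 rpm

class = planetary set [G3 = 36+2·17 = 70; Willis about the carrier]
normalise by the input: solve with ω_sun = 1, then scale by 3040 rpm
ring teeth: 36 + 2·17 = 70
36(ω_sun−ω_arm) = −70(ω_ring−ω_arm),  ω_ring = 0, ω_sun = 1
36(1−ω_arm) = −70(0−ω_arm)  ⇒  106·ω_arm = 36  ⇒  ω_arm = 18/53
sun–planet mesh: 36·(1−18/53) = −17·(ω_p−ω_arm)  ⇒  ω_p−ω_arm = -1260/901
ω_p = 18/53 − 1260/901 = -18/17
scale: ω_p = -18/17 × 3040 rpm = -3218.8235 rpm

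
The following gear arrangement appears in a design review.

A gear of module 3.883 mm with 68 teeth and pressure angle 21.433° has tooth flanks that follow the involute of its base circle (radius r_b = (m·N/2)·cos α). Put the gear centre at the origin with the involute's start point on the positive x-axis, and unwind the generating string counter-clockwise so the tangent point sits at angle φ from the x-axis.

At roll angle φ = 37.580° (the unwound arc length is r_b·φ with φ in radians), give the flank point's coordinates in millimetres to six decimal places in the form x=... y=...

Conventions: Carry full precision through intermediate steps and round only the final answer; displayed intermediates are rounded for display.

x=146.550306 y=11.068927

class = single-mesh tooth geometry [base-circle involute, m = 3.883, 68T]
pitch radius r_p = m·N/2 = 3.883·68/2 = 132.022000
base radius r_b = r_p·cos α = 132.022000·cos 21.433° = 122.892086
roll angle φ = 37.580° = 0.65589473 rad
x = r_b·(cos φ + φ·sin φ) = 146.550306
y = r_b·(sin φ − φ·cos φ) = 11.068927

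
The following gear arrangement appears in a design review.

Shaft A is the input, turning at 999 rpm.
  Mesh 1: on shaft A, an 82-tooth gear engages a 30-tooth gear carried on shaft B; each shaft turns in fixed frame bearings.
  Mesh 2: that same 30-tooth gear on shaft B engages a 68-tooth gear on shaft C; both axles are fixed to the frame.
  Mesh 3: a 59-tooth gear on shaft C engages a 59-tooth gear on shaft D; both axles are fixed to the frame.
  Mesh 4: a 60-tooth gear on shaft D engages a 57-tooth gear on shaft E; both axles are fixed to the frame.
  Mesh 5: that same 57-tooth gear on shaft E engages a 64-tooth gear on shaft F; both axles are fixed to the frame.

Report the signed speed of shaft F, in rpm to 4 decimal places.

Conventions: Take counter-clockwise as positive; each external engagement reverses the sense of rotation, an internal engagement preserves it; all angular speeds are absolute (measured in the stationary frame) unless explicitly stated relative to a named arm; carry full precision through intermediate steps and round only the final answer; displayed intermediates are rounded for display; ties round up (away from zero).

-1129.3842 rpm

topology: fixed-axis compound train — 5 meshes, A→F
mesh 1 [82T→30T]: ω = 999.0000×82/30 = 2730.6000 rpm, sense flips to −
mesh 2 [30T→68T]: ω = 2730.6000×30/68 = 1204.6765 rpm, sense flips to +
mesh 3 [59T→59T]: ω = 1204.6765×59/59 = 1204.6765 rpm, sense flips to −
mesh 4 [60T→57T]: ω = 1204.6765×60/57 = 1268.0805 rpm, sense flips to +
mesh 5 [57T→64T]: ω = 1268.0805×57/64 = 1129.3842 rpm, sense flips to −
signed output speed = -1129.3842 rpm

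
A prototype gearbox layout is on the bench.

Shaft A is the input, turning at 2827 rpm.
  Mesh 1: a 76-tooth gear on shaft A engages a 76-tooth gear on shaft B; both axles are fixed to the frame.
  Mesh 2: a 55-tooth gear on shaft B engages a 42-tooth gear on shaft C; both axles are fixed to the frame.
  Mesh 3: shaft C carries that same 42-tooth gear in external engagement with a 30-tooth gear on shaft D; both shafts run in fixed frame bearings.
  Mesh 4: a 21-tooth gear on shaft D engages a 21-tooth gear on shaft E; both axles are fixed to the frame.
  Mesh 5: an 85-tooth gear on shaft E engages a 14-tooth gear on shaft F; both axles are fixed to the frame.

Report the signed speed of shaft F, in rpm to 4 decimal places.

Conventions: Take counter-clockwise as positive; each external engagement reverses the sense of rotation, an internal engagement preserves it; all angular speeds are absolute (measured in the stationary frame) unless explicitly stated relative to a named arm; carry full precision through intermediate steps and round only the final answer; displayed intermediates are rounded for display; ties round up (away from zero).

class = fixed-axis compound train [5 meshes; 5 ratios multiply, 5 sense flips]
mesh 1 [76T→76T]: ω = 2827.0000×76/76 = 2827.0000 rpm, sense flips to −
mesh 2 [55T→42T]: ω = 2827.0000×55/42 = 3702.0238 rpm, sense flips to +
mesh 3 [42T→30T]: ω = 3702.0238×42/30 = 5182.8333 rpm, sense flips to −
mesh 4 [21T→21T]: ω = 5182.8333×21/21 = 5182.8333 rpm, sense flips to +
mesh 5 [85T→14T]: ω = 5182.8333×85/14 = 31467.2024 rpm, sense flips to −
signed output speed = -31467.2024 rpm

-31467.2024 rpm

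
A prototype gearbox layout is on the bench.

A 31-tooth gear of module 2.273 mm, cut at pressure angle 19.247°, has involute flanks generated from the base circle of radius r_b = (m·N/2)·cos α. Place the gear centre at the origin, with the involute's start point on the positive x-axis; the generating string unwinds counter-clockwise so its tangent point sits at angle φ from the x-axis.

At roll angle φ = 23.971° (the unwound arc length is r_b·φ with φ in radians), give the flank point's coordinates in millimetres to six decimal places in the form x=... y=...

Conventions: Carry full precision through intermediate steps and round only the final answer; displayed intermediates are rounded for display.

single-mesh involute tooth geometry (31T wheel at module 2.273)
pitch radius r_p = m·N/2 = 2.273·31/2 = 35.231500
base radius r_b = r_p·cos α = 35.231500·cos 19.247° = 33.262280
roll angle φ = 23.971° = 0.41837287 rad
x = r_b·(cos φ + φ·sin φ) = 36.047175
y = r_b·(sin φ − φ·cos φ) = 0.797812

x=36.047175 y=0.797812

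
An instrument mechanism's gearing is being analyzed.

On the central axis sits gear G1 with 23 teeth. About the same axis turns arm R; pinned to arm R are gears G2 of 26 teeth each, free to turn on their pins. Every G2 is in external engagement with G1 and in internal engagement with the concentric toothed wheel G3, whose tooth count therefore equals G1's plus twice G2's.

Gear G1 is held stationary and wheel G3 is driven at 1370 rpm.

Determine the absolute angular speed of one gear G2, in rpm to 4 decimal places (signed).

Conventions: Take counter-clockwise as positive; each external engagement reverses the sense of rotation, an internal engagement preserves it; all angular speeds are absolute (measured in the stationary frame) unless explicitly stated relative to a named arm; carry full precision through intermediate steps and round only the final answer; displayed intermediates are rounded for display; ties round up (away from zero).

planetary set (23T centre, 26T on arm, 75T internal) — Willis relation
normalise by the input: solve with ω_ring = 1, then scale by 1370 rpm
ring teeth: 23 + 2·26 = 75
23(ω_sun−ω_arm) = −75(ω_ring−ω_arm),  ω_sun = 0, ω_ring = 1
23(0−ω_arm) = −75(1−ω_arm)  ⇒  98·ω_arm = 75  ⇒  ω_arm = 75/98
sun–planet mesh: 23·(0−75/98) = −26·(ω_p−ω_arm)  ⇒  ω_p−ω_arm = 1725/2548
ω_p = 75/98 + 1725/2548 = 75/52
scale: ω_p = 75/52 × 1370 rpm = +1975.9615 rpm

+1975.9615 rpm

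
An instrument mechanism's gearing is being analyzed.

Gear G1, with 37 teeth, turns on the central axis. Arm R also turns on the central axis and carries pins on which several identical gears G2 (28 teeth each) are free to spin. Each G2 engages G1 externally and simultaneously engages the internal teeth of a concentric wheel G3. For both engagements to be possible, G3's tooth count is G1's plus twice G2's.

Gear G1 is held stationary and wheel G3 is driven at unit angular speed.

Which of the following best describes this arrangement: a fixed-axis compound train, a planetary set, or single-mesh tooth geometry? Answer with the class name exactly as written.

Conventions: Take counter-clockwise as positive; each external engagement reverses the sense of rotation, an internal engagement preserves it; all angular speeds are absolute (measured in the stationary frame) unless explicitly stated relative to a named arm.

planetary set

class = planetary set [G3 = 37+2·28 = 93; Willis about the carrier]
classification: planetary set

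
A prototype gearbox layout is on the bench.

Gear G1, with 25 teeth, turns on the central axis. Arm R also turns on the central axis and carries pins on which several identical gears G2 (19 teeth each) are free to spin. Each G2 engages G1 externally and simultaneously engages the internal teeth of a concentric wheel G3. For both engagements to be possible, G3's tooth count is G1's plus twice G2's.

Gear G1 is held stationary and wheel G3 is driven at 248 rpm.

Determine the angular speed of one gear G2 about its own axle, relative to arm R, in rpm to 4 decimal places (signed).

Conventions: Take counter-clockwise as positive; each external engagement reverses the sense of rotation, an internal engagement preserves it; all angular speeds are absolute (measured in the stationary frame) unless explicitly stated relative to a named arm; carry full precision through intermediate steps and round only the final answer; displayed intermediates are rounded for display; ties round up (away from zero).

recognized (axles ride arm R): planetary set, 25/19/63 teeth
normalise by the input: solve with ω_ring = 1, then scale by 248 rpm
ring teeth: 25 + 2·19 = 63
25(ω_sun−ω_arm) = −63(ω_ring−ω_arm),  ω_sun = 0, ω_ring = 1
25(0−ω_arm) = −63(1−ω_arm)  ⇒  88·ω_arm = 63  ⇒  ω_arm = 63/88
sun–planet mesh: 25·(0−63/88) = −19·(ω_p−ω_arm)  ⇒  ω_p−ω_arm = 1575/1672
scale: ω_p−ω_arm = 1575/1672 × 248 rpm = +233.6124 rpm

+233.6124 rpm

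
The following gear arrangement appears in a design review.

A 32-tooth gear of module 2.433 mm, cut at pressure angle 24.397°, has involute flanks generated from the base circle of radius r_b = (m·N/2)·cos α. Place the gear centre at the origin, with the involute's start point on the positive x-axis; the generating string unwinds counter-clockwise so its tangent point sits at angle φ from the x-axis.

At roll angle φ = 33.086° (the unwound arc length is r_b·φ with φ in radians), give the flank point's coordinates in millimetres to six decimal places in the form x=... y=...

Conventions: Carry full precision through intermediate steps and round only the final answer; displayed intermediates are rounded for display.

recognized (one wheel, involute flank): single-mesh tooth geometry, m = 2.433, N = 32
pitch radius r_p = m·N/2 = 2.433·32/2 = 38.928000
base radius r_b = r_p·cos α = 38.928000·cos 24.397° = 35.451936
roll angle φ = 33.086° = 0.57745964 rad
x = r_b·(cos φ + φ·sin φ) = 40.879122
y = r_b·(sin φ − φ·cos φ) = 2.200554

x=40.879122 y=2.200554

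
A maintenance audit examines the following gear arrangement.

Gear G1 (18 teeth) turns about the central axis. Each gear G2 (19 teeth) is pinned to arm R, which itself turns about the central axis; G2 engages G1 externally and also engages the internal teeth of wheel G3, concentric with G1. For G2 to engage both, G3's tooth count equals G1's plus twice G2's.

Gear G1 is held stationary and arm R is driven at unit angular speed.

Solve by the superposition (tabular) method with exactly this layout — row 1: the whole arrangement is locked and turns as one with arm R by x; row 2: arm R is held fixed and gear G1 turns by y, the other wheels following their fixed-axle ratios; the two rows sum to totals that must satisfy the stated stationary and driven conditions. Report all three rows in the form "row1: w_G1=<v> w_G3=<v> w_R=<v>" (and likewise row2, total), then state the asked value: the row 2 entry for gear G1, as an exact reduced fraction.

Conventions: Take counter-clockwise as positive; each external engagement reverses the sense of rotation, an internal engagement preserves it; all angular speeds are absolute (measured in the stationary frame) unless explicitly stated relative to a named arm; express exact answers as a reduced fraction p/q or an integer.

row1: w_G1=1 w_G3=1 w_R=1
row2: w_G1=-1 w_G3=9/28 w_R=0
total: w_G1=0 w_G3=37/28 w_R=1
asked value: -1

recognized (axles ride arm R): planetary set, 18/19/56 teeth
row 1 (train locked, turned with arm): all members turn x
row 2 (arm held, sun turns y): ω_ring = −(18/56)·y, ω_arm = 0
boundary: total ω_sun = x + y = 0 and total ω_arm = x = 1  ⇒  y = -1, x = 1
row 2 ring = −(18/56)·(-1) = 9/28
totals (row 1 + row 2): sun 1 + (-1) = 0, ring 1 + 9/28 = 37/28, arm 1 + 0 = 1
asked cell (row2, sun) = -1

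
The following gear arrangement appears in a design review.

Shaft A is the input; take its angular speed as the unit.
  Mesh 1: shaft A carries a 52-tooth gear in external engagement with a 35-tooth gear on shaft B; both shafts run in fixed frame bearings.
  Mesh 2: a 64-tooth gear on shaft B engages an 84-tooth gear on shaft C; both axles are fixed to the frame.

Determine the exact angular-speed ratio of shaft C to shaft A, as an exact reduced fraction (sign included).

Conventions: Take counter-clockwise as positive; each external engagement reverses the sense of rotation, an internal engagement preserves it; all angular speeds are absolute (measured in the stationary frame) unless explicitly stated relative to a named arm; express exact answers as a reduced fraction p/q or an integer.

832/735

class = fixed-axis compound train [2 meshes; 2 ratios multiply, 2 sense flips]
mesh 1 [52T→35T]: running ratio 52/35, sense −
mesh 2 [64T→84T]: running ratio 832/735, sense +
ω_out/ω_in = 832/735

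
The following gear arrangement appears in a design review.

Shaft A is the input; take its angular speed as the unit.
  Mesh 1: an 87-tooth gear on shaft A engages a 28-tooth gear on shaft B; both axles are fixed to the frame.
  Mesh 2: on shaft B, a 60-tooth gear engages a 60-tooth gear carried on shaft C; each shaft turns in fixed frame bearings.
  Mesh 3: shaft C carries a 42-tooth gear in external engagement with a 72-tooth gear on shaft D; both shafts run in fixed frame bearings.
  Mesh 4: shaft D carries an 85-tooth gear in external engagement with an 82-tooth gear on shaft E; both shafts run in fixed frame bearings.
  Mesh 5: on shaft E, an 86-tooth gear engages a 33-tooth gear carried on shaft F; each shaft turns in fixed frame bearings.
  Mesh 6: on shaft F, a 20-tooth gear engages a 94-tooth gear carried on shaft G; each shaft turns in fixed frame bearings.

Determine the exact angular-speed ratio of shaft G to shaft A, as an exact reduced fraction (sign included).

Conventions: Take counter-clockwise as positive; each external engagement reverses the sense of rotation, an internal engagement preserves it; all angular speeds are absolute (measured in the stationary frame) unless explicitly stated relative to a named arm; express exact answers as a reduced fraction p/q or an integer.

class = fixed-axis compound train [6 meshes; 6 ratios multiply, 6 sense flips]
mesh 1 [87T→28T]: running ratio 87/28, sense −
mesh 2 [60T→60T]: running ratio 87/28, sense +
mesh 3 [42T→72T]: running ratio 29/16, sense −
mesh 4 [85T→82T]: running ratio 2465/1312, sense +
mesh 5 [86T→33T]: running ratio 105995/21648, sense −
mesh 6 [20T→94T]: running ratio 529975/508728, sense +
ω_out/ω_in = 529975/508728

529975/508728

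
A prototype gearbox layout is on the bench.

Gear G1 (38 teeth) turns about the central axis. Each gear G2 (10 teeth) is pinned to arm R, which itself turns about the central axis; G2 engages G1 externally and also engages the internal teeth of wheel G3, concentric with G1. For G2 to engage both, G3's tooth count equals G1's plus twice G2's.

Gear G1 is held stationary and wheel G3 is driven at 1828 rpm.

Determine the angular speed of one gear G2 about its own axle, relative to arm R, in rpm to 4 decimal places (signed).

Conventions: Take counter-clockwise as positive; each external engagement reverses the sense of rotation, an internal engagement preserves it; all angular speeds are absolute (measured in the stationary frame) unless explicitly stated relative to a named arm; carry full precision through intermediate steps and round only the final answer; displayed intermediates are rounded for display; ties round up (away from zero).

+4196.7833 rpm

class = planetary set [G3 = 38+2·10 = 58; Willis about the carrier]
normalise by the input: solve with ω_ring = 1, then scale by 1828 rpm
ring teeth: 38 + 2·10 = 58
38(ω_sun−ω_arm) = −58(ω_ring−ω_arm),  ω_sun = 0, ω_ring = 1
38(0−ω_arm) = −58(1−ω_arm)  ⇒  96·ω_arm = 58  ⇒  ω_arm = 29/48
sun–planet mesh: 38·(0−29/48) = −10·(ω_p−ω_arm)  ⇒  ω_p−ω_arm = 551/240
scale: ω_p−ω_arm = 551/240 × 1828 rpm = +4196.7833 rpm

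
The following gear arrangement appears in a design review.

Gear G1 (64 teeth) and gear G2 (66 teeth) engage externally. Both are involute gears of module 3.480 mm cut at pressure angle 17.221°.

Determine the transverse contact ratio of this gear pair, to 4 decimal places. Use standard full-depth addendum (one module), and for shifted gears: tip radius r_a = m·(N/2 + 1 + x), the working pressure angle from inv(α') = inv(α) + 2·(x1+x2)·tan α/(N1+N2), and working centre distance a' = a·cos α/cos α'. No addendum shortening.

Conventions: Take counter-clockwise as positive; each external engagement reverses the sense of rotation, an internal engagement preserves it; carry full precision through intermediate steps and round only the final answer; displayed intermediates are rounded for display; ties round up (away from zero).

1.9801

single-mesh involute tooth geometry (64T engaging 66T at module 3.480)
base radii: r_b1 = 106.367722, r_b2 = 109.691713
tip radii: r_a1 = 114.840000, r_a2 = 118.320000
no profile shift: α' = α, a' = a
action lengths: √(r_a1²−r_b1²) = 43.291262, √(r_a2²−r_b2²) = 44.354825
base pitch p_b = π·m·cos α = 10.442627
CR = (43.291262 + 44.354825 − 226.200000·sin 17.22100°)/10.442627 = 1.980127
contact ratio ≈ 1.9801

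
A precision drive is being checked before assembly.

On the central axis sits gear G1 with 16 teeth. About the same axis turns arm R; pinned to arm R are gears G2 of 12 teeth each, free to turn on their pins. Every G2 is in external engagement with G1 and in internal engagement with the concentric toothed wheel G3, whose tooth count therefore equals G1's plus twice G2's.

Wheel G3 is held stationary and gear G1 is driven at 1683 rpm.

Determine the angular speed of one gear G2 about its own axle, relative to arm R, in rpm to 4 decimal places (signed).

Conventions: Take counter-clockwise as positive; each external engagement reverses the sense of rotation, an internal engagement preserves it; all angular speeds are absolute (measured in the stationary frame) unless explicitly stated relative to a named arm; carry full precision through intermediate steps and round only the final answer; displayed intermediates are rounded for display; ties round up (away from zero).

planetary set (16T centre, 12T on arm, 40T internal) — Willis relation
normalise by the input: solve with ω_sun = 1, then scale by 1683 rpm
ring teeth: 16 + 2·12 = 40
16(ω_sun−ω_arm) = −40(ω_ring−ω_arm),  ω_ring = 0, ω_sun = 1
16(1−ω_arm) = −40(0−ω_arm)  ⇒  56·ω_arm = 16  ⇒  ω_arm = 2/7
sun–planet mesh: 16·(1−2/7) = −12·(ω_p−ω_arm)  ⇒  ω_p−ω_arm = -20/21
scale: ω_p−ω_arm = -20/21 × 1683 rpm = -1602.8571 rpm

-1602.8571 rpm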